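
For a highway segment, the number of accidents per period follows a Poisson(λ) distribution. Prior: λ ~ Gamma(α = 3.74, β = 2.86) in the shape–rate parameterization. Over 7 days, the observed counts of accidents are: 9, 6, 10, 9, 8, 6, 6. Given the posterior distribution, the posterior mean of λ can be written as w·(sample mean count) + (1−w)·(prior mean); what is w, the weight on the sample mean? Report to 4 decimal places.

With a Gamma(shape α, rate β) prior, the Poisson likelihood is conjugate: the posterior is Gamma(α + ΣXᵢ, β + n).
Posterior mean = (α₀+S)/(β₀+n) = [n/(β₀+n)]·(S/n) + [β₀/(β₀+n)]·(α₀/β₀), so only n and β₀ enter the weight.
Weight on data w = n/(β₀+n) = 7/(2.86+7) = 7/9.86 = 0.7099.

0.7099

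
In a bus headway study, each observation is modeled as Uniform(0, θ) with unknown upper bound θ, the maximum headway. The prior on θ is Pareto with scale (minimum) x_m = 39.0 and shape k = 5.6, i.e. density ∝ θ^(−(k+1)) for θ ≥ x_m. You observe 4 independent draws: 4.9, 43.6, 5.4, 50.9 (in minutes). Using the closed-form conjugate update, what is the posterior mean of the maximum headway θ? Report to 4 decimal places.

56.8186

A Pareto(scale x_m, shape k) prior on the upper bound θ of Uniform(0, θ) is conjugate: posterior is Pareto(max(x_m, max xᵢ), k + n).
Sample maximum = 50.9; prior scale x_m = 39.0 → posterior scale = max = 50.9.
Posterior shape = 5.6 + 4 = 9.6.
E[θ|data] = k·x_m/(k−1) = 9.6·50.9/8.6 = 56.8186.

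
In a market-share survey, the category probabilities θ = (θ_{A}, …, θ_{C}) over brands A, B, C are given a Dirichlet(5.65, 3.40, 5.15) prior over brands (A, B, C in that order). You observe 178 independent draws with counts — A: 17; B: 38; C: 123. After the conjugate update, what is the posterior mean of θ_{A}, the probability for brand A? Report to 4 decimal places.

0.1178

The Dirichlet prior is conjugate to the Multinomial likelihood: each posterior αⱼ = prior αⱼ + observed count nⱼ.
Posterior concentration: (22.65, 41.40, 128.15), total = 192.20.
E[θ_{A}|data] = α_{A}/Σα = 22.65/192.20 = 0.1178.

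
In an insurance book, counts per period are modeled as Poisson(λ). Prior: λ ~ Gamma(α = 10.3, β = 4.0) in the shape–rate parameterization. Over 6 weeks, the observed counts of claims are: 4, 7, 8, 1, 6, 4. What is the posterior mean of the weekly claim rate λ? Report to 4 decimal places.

4.0300

With a Gamma(shape α, rate β) prior, the Poisson likelihood is conjugate: the posterior is Gamma(α + ΣXᵢ, β + n).
Sum of counts S = 30 over n = 6 weeks.
Posterior: Gamma(α+S, β+n) = Gamma(10.3+30, 4.0+6) = Gamma(40.3, 10.0).
Posterior mean = α/β = 40.3/10.0 = 4.0300.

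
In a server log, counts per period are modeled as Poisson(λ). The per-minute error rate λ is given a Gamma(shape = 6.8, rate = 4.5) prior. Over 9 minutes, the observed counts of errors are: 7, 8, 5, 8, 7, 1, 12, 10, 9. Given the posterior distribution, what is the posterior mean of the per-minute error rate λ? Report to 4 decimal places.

5.4667

With a Gamma(shape α, rate β) prior, the Poisson likelihood is conjugate: the posterior is Gamma(α + ΣXᵢ, β + n).
Sum of counts S = 67 over n = 9 minutes.
Posterior: Gamma(α+S, β+n) = Gamma(6.8+67, 4.5+9) = Gamma(73.8, 13.5).
Posterior mean = α/β = 73.8/13.5 = 5.4667.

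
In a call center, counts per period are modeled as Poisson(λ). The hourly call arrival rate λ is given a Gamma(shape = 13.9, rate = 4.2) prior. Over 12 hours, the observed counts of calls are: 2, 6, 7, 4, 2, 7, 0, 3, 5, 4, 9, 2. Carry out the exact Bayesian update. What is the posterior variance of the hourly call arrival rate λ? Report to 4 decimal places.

With a Gamma(shape α, rate β) prior, the Poisson likelihood is conjugate: the posterior is Gamma(α + ΣXᵢ, β + n).
Sum of counts S = 51 over n = 12 hours.
Posterior: Gamma(α+S, β+n) = Gamma(13.9+51, 4.2+12) = Gamma(64.9, 16.2).
Var = α/β² = 64.9/16.2² = 0.2473.

0.2473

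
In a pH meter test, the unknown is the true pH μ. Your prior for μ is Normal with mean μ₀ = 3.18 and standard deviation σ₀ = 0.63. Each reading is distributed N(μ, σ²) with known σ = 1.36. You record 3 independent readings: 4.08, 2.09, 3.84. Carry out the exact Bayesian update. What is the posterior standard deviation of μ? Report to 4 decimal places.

For Normal data with known variance σ², a Normal(μ₀, σ₀²) prior on μ is conjugate. Posterior precision = 1/σ₀² + n/σ²; posterior mean is the precision-weighted average of μ₀ and x̄.
σ₀² = 0.63² = 0.3969, σ² = 1.36² = 1.8496; σ² + n·σ₀² = 1.8496 + 3·0.3969 = 3.0403.
Posterior precision = 1/σ₀² + n/σ² = 1/0.3969 + 3/1.8496 = (σ² + n·σ₀²)/(σ₀²σ²) = 3.0403/(0.3969·1.8496); posterior variance σₙ² = σ₀²σ²/(σ² + n·σ₀²) = 0.3969·1.8496/3.0403 = 0.241458.
Posterior SD = √σₙ² = √(0.3969·1.8496/3.0403) = 0.4914.

0.4914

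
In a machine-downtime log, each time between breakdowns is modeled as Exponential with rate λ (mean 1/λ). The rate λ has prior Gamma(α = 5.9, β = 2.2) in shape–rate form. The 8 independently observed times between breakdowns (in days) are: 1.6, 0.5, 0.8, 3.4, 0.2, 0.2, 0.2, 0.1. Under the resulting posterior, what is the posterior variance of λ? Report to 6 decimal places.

0.164225

With a Gamma(shape α, rate β) prior on the exponential rate λ, the posterior after n observations with total T = Σxᵢ is Gamma(α+n, β+T).
Sum of observations T = 7.0 days; n = 8.
Posterior: Gamma(5.9+8, 2.2+7.0) = Gamma(13.9, 9.2).
Var = α/β² = 0.164225.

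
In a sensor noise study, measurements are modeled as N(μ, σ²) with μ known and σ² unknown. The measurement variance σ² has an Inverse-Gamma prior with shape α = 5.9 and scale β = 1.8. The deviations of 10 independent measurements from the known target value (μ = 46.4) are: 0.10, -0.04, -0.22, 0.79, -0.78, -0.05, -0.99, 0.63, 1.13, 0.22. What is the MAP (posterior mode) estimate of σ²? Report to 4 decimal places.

With known mean μ and an Inverse-Gamma(α, β) prior on σ², the Normal likelihood is conjugate: posterior is Inv-Gamma(α + n/2, β + Σ(xᵢ−μ)²/2).
Σ(xᵢ−μ)² = (0.10)² + (-0.04)² + (-0.22)² + (0.79)² + (-0.78)² + (-0.05)² + (-0.99)² + (0.63)² + (1.13)² + (0.22)² = 3.9973.
Posterior: Inv-Gamma(5.9 + 10/2, 1.8 + 3.9973/2) = Inv-Gamma(10.90, 3.79865).
Mode = β/(α+1) = 3.79865/11.90 = 0.3192.

0.3192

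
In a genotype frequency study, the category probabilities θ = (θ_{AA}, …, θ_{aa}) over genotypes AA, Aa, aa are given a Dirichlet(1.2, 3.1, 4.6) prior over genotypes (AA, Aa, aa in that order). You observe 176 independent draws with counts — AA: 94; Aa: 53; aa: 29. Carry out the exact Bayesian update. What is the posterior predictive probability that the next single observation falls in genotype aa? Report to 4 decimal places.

0.1817

The Dirichlet prior is conjugate to the Multinomial likelihood: each posterior αⱼ = prior αⱼ + observed count nⱼ.
Posterior concentration: (95.2, 56.1, 33.6), total = 184.9.
P(next = aa | data) = α_{aa}/Σα = 0.1817.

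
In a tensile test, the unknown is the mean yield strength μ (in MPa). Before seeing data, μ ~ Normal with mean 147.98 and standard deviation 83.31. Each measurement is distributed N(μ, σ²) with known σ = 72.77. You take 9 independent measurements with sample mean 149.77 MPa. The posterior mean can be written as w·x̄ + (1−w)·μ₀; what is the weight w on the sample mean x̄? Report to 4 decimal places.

0.9219

For Normal data with known variance σ², a Normal(μ₀, σ₀²) prior on μ is conjugate. Posterior precision = 1/σ₀² + n/σ²; posterior mean is the precision-weighted average of μ₀ and x̄.
σ₀² = 83.31² = 6940.5561, σ² = 72.77² = 5295.4729. Prior precision 1/σ₀² = 1/6940.5561; data precision n/σ² = 9/5295.4729.
w = (n/σ²)/(1/σ₀² + n/σ²) = n·σ₀²/(σ² + n·σ₀²) = 9·6940.5561/(5295.4729 + 9·6940.5561) = 62465.0049/67760.4778 = 0.9219.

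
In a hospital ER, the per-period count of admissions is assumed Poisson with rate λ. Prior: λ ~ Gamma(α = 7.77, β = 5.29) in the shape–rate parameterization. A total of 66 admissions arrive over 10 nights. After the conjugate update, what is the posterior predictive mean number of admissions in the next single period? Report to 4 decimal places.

4.8247

With a Gamma(shape α, rate β) prior, the Poisson likelihood is conjugate: the posterior is Gamma(α + ΣXᵢ, β + n).
Posterior: Gamma(α+S, β+n) = Gamma(7.77+66, 5.29+10) = Gamma(73.77, 15.29).
The predictive distribution for one future period is NegBinom with mean α/β = 4.8247.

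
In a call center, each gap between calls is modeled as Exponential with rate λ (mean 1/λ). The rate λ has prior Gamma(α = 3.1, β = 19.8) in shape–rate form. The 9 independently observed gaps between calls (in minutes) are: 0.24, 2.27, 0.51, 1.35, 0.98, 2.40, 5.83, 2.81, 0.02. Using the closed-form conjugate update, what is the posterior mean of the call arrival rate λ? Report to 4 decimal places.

0.3342

With a Gamma(shape α, rate β) prior on the exponential rate λ, the posterior after n observations with total T = Σxᵢ is Gamma(α+n, β+T).
Sum of observations T = 16.41 minutes; n = 9.
Posterior: Gamma(3.1+9, 19.8+16.41) = Gamma(12.1, 36.21).
Posterior mean of λ = α/β = 12.1/36.21 = 0.3342.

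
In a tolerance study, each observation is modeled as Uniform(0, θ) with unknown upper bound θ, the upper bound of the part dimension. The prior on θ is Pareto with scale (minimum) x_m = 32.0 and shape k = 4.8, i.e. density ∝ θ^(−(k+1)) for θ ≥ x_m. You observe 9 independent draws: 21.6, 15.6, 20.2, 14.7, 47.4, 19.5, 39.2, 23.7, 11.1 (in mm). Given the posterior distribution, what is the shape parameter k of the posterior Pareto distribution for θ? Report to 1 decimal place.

A Pareto(scale x_m, shape k) prior on the upper bound θ of Uniform(0, θ) is conjugate: posterior is Pareto(max(x_m, max xᵢ), k + n).
Sample maximum = 47.4; prior scale x_m = 32.0 → posterior scale = max = 47.4.
Posterior shape = 4.8 + 9 = 13.8.
Posterior shape k = 13.8.

13.8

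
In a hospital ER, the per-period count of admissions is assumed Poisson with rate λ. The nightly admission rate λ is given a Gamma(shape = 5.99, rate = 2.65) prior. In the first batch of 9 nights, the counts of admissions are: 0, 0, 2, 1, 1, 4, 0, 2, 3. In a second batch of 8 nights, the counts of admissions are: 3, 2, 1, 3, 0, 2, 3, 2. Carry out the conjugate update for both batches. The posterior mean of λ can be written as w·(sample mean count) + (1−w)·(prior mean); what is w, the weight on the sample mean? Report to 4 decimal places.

With a Gamma(shape α, rate β) prior, the Poisson likelihood is conjugate: the posterior is Gamma(α + ΣXᵢ, β + n).
Total number of nights: n = 9 + 8 = 17.
Posterior mean = (α₀+S)/(β₀+n) = [n/(β₀+n)]·(S/n) + [β₀/(β₀+n)]·(α₀/β₀), so only n and β₀ enter the weight.
Weight on data w = n/(β₀+n) = 17/(2.65+17) = 17/19.65 = 0.8651.

0.8651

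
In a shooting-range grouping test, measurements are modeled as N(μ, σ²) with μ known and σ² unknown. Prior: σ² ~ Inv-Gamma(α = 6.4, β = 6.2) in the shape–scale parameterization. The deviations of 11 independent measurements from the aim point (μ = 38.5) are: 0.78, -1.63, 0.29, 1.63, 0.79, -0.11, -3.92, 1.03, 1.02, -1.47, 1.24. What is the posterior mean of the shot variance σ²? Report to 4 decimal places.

1.8444

With known mean μ and an Inverse-Gamma(α, β) prior on σ², the Normal likelihood is conjugate: posterior is Inv-Gamma(α + n/2, β + Σ(xᵢ−μ)²/2).
Σ(xᵢ−μ)² = (0.78)² + (-1.63)² + (0.29)² + (1.63)² + (0.79)² + (-0.11)² + (-3.92)² + (1.03)² + (1.02)² + (-1.47)² + (1.24)² = 27.8087.
Posterior: Inv-Gamma(6.4 + 11/2, 6.2 + 27.8087/2) = Inv-Gamma(11.90, 20.10435).
E[σ²|data] = β/(α−1) = 20.10435/10.90 = 1.8444.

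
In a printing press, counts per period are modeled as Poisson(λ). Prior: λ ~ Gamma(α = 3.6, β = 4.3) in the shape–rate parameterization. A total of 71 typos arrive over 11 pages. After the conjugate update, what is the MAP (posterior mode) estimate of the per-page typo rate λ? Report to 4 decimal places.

With a Gamma(shape α, rate β) prior, the Poisson likelihood is conjugate: the posterior is Gamma(α + ΣXᵢ, β + n).
Posterior: Gamma(α+S, β+n) = Gamma(3.6+71, 4.3+11) = Gamma(74.6, 15.3).
Mode of Gamma(α,β) for α≥1 is (α−1)/β = 73.6/15.3 = 4.8105.

4.8105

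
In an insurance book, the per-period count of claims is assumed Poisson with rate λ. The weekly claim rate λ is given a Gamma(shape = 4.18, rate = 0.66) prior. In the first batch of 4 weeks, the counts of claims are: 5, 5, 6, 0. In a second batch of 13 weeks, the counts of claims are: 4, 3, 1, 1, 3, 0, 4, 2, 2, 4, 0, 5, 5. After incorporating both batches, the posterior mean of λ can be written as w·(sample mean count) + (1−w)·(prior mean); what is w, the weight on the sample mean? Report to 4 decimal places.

With a Gamma(shape α, rate β) prior, the Poisson likelihood is conjugate: the posterior is Gamma(α + ΣXᵢ, β + n).
Total number of weeks: n = 4 + 13 = 17.
Posterior mean = (α₀+S)/(β₀+n) = [n/(β₀+n)]·(S/n) + [β₀/(β₀+n)]·(α₀/β₀), so only n and β₀ enter the weight.
Weight on data w = n/(β₀+n) = 17/(0.66+17) = 17/17.66 = 0.9626.

0.9626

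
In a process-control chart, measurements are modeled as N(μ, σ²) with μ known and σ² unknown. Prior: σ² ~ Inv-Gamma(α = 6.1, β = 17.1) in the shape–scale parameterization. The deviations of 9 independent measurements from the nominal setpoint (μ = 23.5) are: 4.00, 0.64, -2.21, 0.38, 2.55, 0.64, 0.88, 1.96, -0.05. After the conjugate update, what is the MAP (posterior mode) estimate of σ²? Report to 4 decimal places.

With known mean μ and an Inverse-Gamma(α, β) prior on σ², the Normal likelihood is conjugate: posterior is Inv-Gamma(α + n/2, β + Σ(xᵢ−μ)²/2).
Σ(xᵢ−μ)² = (4.00)² + (0.64)² + (-2.21)² + (0.38)² + (2.55)² + (0.64)² + (0.88)² + (1.96)² + (-0.05)² = 32.9687.
Posterior: Inv-Gamma(6.1 + 9/2, 17.1 + 32.9687/2) = Inv-Gamma(10.60, 33.58435).
Mode = β/(α+1) = 33.58435/11.60 = 2.8952.

2.8952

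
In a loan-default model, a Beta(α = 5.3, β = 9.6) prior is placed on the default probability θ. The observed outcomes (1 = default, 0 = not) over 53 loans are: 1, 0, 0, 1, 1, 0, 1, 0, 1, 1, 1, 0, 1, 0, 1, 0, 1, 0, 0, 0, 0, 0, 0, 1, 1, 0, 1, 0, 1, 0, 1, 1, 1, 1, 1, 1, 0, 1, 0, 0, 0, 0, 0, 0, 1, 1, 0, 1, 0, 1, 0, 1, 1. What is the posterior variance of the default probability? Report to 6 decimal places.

The Beta prior is conjugate to a Binomial/Bernoulli likelihood; the update adds successes to α and failures to β.
Posterior: Beta(α+k, β+n−k) = Beta(5.3+27, 9.6+26) = Beta(32.3, 35.6).
Var = αβ/((α+β)²(α+β+1)) = 32.3·35.6/(67.9²·68.9) = 0.003620.

0.003620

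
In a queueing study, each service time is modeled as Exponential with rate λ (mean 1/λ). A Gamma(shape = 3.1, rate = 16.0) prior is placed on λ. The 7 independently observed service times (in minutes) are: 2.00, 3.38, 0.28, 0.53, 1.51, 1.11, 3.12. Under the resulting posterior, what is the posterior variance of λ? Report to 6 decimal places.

With a Gamma(shape α, rate β) prior on the exponential rate λ, the posterior after n observations with total T = Σxᵢ is Gamma(α+n, β+T).
Sum of observations T = 11.93 minutes; n = 7.
Posterior: Gamma(3.1+7, 16.0+11.93) = Gamma(10.1, 27.93).
Var = α/β² = 0.012947.

0.012947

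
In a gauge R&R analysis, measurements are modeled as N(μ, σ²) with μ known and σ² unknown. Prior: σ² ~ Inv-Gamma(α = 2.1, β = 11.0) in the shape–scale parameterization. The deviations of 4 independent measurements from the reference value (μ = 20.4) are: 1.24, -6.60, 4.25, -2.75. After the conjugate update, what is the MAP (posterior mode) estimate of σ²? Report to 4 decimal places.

9.0905

With known mean μ and an Inverse-Gamma(α, β) prior on σ², the Normal likelihood is conjugate: posterior is Inv-Gamma(α + n/2, β + Σ(xᵢ−μ)²/2).
Σ(xᵢ−μ)² = (1.24)² + (-6.60)² + (4.25)² + (-2.75)² = 70.7226.
Posterior: Inv-Gamma(2.1 + 4/2, 11.0 + 70.7226/2) = Inv-Gamma(4.10, 46.36130).
Mode = β/(α+1) = 46.36130/5.10 = 9.0905.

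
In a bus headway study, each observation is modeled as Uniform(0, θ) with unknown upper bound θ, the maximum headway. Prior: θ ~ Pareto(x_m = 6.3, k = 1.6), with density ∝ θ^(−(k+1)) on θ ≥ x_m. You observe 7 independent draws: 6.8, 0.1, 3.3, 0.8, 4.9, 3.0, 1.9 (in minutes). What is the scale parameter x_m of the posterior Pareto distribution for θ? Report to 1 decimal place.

6.8

A Pareto(scale x_m, shape k) prior on the upper bound θ of Uniform(0, θ) is conjugate: posterior is Pareto(max(x_m, max xᵢ), k + n).
Sample maximum = 6.8; prior scale x_m = 6.3 → posterior scale = max = 6.8.
Posterior shape = 1.6 + 7 = 8.6.
Posterior scale x_m = 6.8.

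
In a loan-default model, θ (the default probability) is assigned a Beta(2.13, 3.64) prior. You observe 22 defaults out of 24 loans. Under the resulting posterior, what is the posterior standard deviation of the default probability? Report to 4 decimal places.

0.0706

The Beta prior is conjugate to a Binomial/Bernoulli likelihood; the update adds successes to α and failures to β.
Posterior: Beta(α+k, β+n−k) = Beta(2.13+22, 3.64+2) = Beta(24.13, 5.64).
Var = αβ/((α+β)²(α+β+1)) = 24.13·5.64/(29.77²·30.77) = 0.00499058; SD = √0.00499058 = 0.0706.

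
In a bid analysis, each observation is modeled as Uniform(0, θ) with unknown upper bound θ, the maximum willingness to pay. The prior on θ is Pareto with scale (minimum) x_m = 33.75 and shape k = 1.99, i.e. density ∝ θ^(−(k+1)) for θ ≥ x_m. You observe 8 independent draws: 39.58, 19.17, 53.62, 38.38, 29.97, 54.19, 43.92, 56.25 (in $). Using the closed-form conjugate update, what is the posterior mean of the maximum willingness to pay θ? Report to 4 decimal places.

A Pareto(scale x_m, shape k) prior on the upper bound θ of Uniform(0, θ) is conjugate: posterior is Pareto(max(x_m, max xᵢ), k + n).
Sample maximum = 56.25; prior scale x_m = 33.75 → posterior scale = max = 56.25.
Posterior shape = 1.99 + 8 = 9.99.
E[θ|data] = k·x_m/(k−1) = 9.99·56.25/8.99 = 62.5070.

62.5070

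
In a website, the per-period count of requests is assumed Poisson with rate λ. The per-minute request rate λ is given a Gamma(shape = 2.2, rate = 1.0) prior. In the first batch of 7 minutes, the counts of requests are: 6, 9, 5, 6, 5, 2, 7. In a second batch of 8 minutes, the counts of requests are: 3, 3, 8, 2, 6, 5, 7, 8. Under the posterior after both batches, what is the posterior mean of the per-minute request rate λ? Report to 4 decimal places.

With a Gamma(shape α, rate β) prior, the Poisson likelihood is conjugate: the posterior is Gamma(α + ΣXᵢ, β + n).
Batch 1: sum of counts S = 40 over n = 7 minutes.
After batch 1: Gamma(α+S, β+n) = Gamma(2.2+40, 1.0+7) = Gamma(42.2, 8.0).
Batch 2: sum of counts S = 42 over n = 8 minutes.
After batch 2: Gamma(α+S, β+n) = Gamma(42.2+42, 8.0+8) = Gamma(84.2, 16.0).
Posterior mean = α/β = 84.2/16.0 = 5.2625.

5.2625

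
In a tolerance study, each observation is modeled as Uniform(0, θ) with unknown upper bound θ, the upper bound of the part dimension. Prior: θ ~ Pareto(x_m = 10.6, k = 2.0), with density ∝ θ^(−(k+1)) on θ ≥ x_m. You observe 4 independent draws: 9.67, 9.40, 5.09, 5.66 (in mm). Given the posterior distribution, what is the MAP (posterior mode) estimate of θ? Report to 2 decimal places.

A Pareto(scale x_m, shape k) prior on the upper bound θ of Uniform(0, θ) is conjugate: posterior is Pareto(max(x_m, max xᵢ), k + n).
Sample maximum = 9.67; prior scale x_m = 10.6 → posterior scale = max = 10.60.
Posterior shape = 2.0 + 4 = 6.0.
The Pareto density is decreasing on [x_m, ∞), so the mode is x_m = 10.60.

10.60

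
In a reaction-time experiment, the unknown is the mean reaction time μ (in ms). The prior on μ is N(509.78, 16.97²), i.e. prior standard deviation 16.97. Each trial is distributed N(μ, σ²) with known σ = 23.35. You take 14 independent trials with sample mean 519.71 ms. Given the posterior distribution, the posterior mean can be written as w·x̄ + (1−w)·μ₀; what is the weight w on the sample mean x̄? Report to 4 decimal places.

0.8809

For Normal data with known variance σ², a Normal(μ₀, σ₀²) prior on μ is conjugate. Posterior precision = 1/σ₀² + n/σ²; posterior mean is the precision-weighted average of μ₀ and x̄.
σ₀² = 16.97² = 287.9809, σ² = 23.35² = 545.2225. Prior precision 1/σ₀² = 1/287.9809; data precision n/σ² = 14/545.2225.
w = (n/σ²)/(1/σ₀² + n/σ²) = n·σ₀²/(σ² + n·σ₀²) = 14·287.9809/(545.2225 + 14·287.9809) = 4031.7326/4576.9551 = 0.8809.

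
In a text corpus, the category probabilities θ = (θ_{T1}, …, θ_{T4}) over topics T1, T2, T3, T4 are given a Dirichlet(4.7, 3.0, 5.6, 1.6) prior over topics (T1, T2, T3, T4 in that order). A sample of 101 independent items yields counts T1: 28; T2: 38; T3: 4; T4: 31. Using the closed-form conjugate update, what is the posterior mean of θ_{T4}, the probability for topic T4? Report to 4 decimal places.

0.2813

The Dirichlet prior is conjugate to the Multinomial likelihood: each posterior αⱼ = prior αⱼ + observed count nⱼ.
Posterior concentration: (32.7, 41.0, 9.6, 32.6), total = 115.9.
E[θ_{T4}|data] = α_{T4}/Σα = 32.6/115.9 = 0.2813.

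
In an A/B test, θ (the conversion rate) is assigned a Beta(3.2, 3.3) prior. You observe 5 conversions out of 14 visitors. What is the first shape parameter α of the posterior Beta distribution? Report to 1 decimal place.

8.2

The Beta prior is conjugate to a Binomial/Bernoulli likelihood; the update adds successes to α and failures to β.
Posterior: Beta(α+k, β+n−k) = Beta(3.2+5, 3.3+9) = Beta(8.2, 12.3).
Posterior α = 8.2.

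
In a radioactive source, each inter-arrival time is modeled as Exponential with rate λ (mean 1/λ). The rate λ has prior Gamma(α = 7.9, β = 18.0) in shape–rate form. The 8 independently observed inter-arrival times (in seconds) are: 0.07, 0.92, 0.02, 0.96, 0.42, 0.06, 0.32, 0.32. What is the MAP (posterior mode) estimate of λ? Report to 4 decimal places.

0.7065

With a Gamma(shape α, rate β) prior on the exponential rate λ, the posterior after n observations with total T = Σxᵢ is Gamma(α+n, β+T).
Sum of observations T = 3.09 seconds; n = 8.
Posterior: Gamma(7.9+8, 18.0+3.09) = Gamma(15.9, 21.09).
Mode = (α−1)/β = 0.7065.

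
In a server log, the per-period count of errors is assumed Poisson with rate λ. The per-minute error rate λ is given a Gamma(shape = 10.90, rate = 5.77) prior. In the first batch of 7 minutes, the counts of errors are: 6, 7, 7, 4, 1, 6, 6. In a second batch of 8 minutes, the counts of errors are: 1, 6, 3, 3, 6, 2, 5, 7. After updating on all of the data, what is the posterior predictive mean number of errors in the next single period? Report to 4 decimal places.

With a Gamma(shape α, rate β) prior, the Poisson likelihood is conjugate: the posterior is Gamma(α + ΣXᵢ, β + n).
Batch 1: sum of counts S = 37 over n = 7 minutes.
After batch 1: Gamma(α+S, β+n) = Gamma(10.90+37, 5.77+7) = Gamma(47.90, 12.77).
Batch 2: sum of counts S = 33 over n = 8 minutes.
After batch 2: Gamma(α+S, β+n) = Gamma(47.90+33, 12.77+8) = Gamma(80.90, 20.77).
The predictive distribution for one future period is NegBinom with mean α/β = 3.8950.

3.8950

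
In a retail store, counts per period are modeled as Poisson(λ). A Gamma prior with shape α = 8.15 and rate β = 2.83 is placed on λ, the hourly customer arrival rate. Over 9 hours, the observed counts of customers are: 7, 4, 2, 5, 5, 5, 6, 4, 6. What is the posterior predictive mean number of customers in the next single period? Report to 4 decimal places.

4.4083

With a Gamma(shape α, rate β) prior, the Poisson likelihood is conjugate: the posterior is Gamma(α + ΣXᵢ, β + n).
Sum of counts S = 44 over n = 9 hours.
Posterior: Gamma(α+S, β+n) = Gamma(8.15+44, 2.83+9) = Gamma(52.15, 11.83).
The predictive distribution for one future period is NegBinom with mean α/β = 4.4083.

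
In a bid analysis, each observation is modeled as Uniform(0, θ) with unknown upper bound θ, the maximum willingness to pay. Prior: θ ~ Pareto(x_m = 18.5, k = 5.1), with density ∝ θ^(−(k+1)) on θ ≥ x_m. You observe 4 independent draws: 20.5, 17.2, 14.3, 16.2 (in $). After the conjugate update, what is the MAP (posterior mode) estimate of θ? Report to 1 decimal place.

A Pareto(scale x_m, shape k) prior on the upper bound θ of Uniform(0, θ) is conjugate: posterior is Pareto(max(x_m, max xᵢ), k + n).
Sample maximum = 20.5; prior scale x_m = 18.5 → posterior scale = max = 20.5.
Posterior shape = 5.1 + 4 = 9.1.
The Pareto density is decreasing on [x_m, ∞), so the mode is x_m = 20.5.

20.5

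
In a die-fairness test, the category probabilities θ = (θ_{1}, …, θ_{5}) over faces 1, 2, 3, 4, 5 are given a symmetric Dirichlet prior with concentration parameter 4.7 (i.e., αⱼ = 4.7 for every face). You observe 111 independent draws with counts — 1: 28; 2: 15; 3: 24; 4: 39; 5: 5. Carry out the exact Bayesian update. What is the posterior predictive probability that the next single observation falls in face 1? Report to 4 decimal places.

0.2431

The Dirichlet prior is conjugate to the Multinomial likelihood: each posterior αⱼ = prior αⱼ + observed count nⱼ.
Posterior concentration: (32.7, 19.7, 28.7, 43.7, 9.7), total = 134.5.
P(next = 1 | data) = α_{1}/Σα = 0.2431.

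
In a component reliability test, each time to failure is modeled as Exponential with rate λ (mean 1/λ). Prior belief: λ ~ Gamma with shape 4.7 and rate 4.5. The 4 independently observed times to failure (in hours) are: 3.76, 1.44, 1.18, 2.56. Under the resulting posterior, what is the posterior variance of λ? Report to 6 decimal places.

With a Gamma(shape α, rate β) prior on the exponential rate λ, the posterior after n observations with total T = Σxᵢ is Gamma(α+n, β+T).
Sum of observations T = 8.94 hours; n = 4.
Posterior: Gamma(4.7+4, 4.5+8.94) = Gamma(8.7, 13.44).
Var = α/β² = 0.048164.

0.048164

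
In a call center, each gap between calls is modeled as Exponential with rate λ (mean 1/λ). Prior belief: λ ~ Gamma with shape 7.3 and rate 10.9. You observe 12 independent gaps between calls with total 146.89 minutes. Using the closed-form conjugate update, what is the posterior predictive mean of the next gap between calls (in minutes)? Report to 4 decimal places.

With a Gamma(shape α, rate β) prior on the exponential rate λ, the posterior after n observations with total T = Σxᵢ is Gamma(α+n, β+T).
Posterior: Gamma(7.3+12, 10.9+146.89) = Gamma(19.3, 157.79).
The predictive distribution for the next observation is Lomax; its mean is β/(α−1) = 157.79/18.3 = 8.6224.

8.6224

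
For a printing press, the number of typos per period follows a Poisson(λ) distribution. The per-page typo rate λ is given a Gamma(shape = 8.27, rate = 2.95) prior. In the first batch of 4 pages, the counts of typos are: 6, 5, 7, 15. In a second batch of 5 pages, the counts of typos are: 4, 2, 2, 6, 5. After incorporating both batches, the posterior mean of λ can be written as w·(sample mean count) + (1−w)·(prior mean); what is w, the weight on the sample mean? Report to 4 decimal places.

With a Gamma(shape α, rate β) prior, the Poisson likelihood is conjugate: the posterior is Gamma(α + ΣXᵢ, β + n).
Total number of pages: n = 4 + 5 = 9.
Posterior mean = (α₀+S)/(β₀+n) = [n/(β₀+n)]·(S/n) + [β₀/(β₀+n)]·(α₀/β₀), so only n and β₀ enter the weight.
Weight on data w = n/(β₀+n) = 9/(2.95+9) = 9/11.95 = 0.7531.

0.7531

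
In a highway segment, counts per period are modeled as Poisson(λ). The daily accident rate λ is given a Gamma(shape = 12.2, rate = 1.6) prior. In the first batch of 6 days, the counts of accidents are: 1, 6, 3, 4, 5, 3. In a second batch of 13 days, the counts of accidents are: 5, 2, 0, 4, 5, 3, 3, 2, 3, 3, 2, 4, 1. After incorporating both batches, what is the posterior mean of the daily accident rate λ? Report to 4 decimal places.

3.4563

With a Gamma(shape α, rate β) prior, the Poisson likelihood is conjugate: the posterior is Gamma(α + ΣXᵢ, β + n).
Batch 1: sum of counts S = 22 over n = 6 days.
After batch 1: Gamma(α+S, β+n) = Gamma(12.2+22, 1.6+6) = Gamma(34.2, 7.6).
Batch 2: sum of counts S = 37 over n = 13 days.
After batch 2: Gamma(α+S, β+n) = Gamma(34.2+37, 7.6+13) = Gamma(71.2, 20.6).
Posterior mean = α/β = 71.2/20.6 = 3.4563.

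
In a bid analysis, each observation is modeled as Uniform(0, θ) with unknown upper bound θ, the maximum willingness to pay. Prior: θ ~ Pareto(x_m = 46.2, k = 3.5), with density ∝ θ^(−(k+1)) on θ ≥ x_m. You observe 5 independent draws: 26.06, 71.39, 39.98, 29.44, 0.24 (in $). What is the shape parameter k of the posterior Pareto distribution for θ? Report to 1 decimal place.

A Pareto(scale x_m, shape k) prior on the upper bound θ of Uniform(0, θ) is conjugate: posterior is Pareto(max(x_m, max xᵢ), k + n).
Sample maximum = 71.39; prior scale x_m = 46.2 → posterior scale = max = 71.39.
Posterior shape = 3.5 + 5 = 8.5.
Posterior shape k = 8.5.

8.5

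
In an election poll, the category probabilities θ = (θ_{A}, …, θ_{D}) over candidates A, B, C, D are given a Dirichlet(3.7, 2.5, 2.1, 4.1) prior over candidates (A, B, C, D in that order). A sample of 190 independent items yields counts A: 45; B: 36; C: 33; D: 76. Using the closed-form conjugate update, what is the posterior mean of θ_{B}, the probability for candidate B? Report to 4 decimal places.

The Dirichlet prior is conjugate to the Multinomial likelihood: each posterior αⱼ = prior αⱼ + observed count nⱼ.
Posterior concentration: (48.7, 38.5, 35.1, 80.1), total = 202.4.
E[θ_{B}|data] = α_{B}/Σα = 38.5/202.4 = 0.1902.

0.1902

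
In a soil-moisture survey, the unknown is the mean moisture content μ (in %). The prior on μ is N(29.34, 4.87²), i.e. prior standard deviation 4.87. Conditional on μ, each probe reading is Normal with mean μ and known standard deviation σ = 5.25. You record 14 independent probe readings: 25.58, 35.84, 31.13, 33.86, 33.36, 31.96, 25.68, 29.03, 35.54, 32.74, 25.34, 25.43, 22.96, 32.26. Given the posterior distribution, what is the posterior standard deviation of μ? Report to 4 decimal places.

1.3483

For Normal data with known variance σ², a Normal(μ₀, σ₀²) prior on μ is conjugate. Posterior precision = 1/σ₀² + n/σ²; posterior mean is the precision-weighted average of μ₀ and x̄.
σ₀² = 4.87² = 23.7169, σ² = 5.25² = 27.5625; σ² + n·σ₀² = 27.5625 + 14·23.7169 = 359.5991.
Posterior precision = 1/σ₀² + n/σ² = 1/23.7169 + 14/27.5625 = (σ² + n·σ₀²)/(σ₀²σ²) = 359.5991/(23.7169·27.5625); posterior variance σₙ² = σ₀²σ²/(σ² + n·σ₀²) = 23.7169·27.5625/359.5991 = 1.817850.
Posterior SD = √σₙ² = √(23.7169·27.5625/359.5991) = 1.3483.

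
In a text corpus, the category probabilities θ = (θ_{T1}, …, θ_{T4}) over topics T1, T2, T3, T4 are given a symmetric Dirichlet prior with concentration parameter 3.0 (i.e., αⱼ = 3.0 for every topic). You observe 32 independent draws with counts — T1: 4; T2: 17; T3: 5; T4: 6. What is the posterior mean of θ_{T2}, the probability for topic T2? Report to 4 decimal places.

0.4545

The Dirichlet prior is conjugate to the Multinomial likelihood: each posterior αⱼ = prior αⱼ + observed count nⱼ.
Posterior concentration: (7.0, 20.0, 8.0, 9.0), total = 44.0.
E[θ_{T2}|data] = α_{T2}/Σα = 20.0/44.0 = 0.4545.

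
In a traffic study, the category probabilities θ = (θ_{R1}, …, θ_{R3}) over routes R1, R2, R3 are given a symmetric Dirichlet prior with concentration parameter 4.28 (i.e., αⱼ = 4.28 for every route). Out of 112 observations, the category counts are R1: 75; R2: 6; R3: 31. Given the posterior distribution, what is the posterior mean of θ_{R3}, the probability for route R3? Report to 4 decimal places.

The Dirichlet prior is conjugate to the Multinomial likelihood: each posterior αⱼ = prior αⱼ + observed count nⱼ.
Posterior concentration: (79.28, 10.28, 35.28), total = 124.84.
E[θ_{R3}|data] = α_{R3}/Σα = 35.28/124.84 = 0.2826.

0.2826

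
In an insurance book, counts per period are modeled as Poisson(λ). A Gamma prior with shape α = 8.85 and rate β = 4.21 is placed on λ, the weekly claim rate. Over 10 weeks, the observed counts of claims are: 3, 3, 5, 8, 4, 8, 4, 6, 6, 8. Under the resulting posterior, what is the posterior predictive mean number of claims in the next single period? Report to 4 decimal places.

With a Gamma(shape α, rate β) prior, the Poisson likelihood is conjugate: the posterior is Gamma(α + ΣXᵢ, β + n).
Sum of counts S = 55 over n = 10 weeks.
Posterior: Gamma(α+S, β+n) = Gamma(8.85+55, 4.21+10) = Gamma(63.85, 14.21).
The predictive distribution for one future period is NegBinom with mean α/β = 4.4933.

4.4933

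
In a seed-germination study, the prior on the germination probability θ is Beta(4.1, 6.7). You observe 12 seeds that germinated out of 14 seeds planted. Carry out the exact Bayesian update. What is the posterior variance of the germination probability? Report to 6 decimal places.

The Beta prior is conjugate to a Binomial/Bernoulli likelihood; the update adds successes to α and failures to β.
Posterior: Beta(α+k, β+n−k) = Beta(4.1+12, 6.7+2) = Beta(16.1, 8.7).
Var = αβ/((α+β)²(α+β+1)) = 16.1·8.7/(24.8²·25.8) = 0.008827.

0.008827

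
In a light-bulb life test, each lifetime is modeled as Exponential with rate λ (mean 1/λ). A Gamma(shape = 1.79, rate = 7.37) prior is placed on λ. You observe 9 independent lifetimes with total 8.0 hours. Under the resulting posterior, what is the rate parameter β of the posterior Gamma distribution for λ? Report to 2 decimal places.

With a Gamma(shape α, rate β) prior on the exponential rate λ, the posterior after n observations with total T = Σxᵢ is Gamma(α+n, β+T).
Posterior: Gamma(1.79+9, 7.37+8.0) = Gamma(10.79, 15.37).
Posterior β = 15.37.

15.37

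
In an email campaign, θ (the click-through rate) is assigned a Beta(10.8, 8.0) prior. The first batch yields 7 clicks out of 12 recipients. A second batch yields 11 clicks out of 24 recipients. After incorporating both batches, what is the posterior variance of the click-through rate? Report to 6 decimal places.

0.004469

The Beta prior is conjugate to a Binomial/Bernoulli likelihood; the update adds successes to α and failures to β.
After batch 1: Beta(10.8+7, 8.0+5) = Beta(17.8, 13.0).
After batch 2: Beta(17.8+11, 13.0+13) = Beta(28.8, 26.0).
Var = αβ/((α+β)²(α+β+1)) = 28.8·26.0/(54.8²·55.8) = 0.004469.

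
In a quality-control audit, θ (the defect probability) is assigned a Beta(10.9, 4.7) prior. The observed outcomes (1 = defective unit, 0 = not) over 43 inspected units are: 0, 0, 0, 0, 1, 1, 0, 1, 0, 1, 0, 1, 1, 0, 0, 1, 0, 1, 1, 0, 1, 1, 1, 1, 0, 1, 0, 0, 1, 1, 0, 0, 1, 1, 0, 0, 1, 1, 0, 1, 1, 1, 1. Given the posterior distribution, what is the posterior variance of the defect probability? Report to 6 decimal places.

The Beta prior is conjugate to a Binomial/Bernoulli likelihood; the update adds successes to α and failures to β.
Posterior: Beta(α+k, β+n−k) = Beta(10.9+24, 4.7+19) = Beta(34.9, 23.7).
Var = αβ/((α+β)²(α+β+1)) = 34.9·23.7/(58.6²·59.6) = 0.004041.

0.004041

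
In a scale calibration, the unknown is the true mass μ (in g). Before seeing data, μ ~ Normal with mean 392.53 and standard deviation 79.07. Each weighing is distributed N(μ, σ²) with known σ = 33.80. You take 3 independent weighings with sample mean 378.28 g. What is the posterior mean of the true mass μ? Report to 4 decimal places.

379.0981

For Normal data with known variance σ², a Normal(μ₀, σ₀²) prior on μ is conjugate. Posterior precision = 1/σ₀² + n/σ²; posterior mean is the precision-weighted average of μ₀ and x̄.
n·x̄ = 3·378.28 = 1134.84.
σ₀² = 79.07² = 6252.0649, σ² = 33.80² = 1142.44; σ² + n·σ₀² = 1142.44 + 3·6252.0649 = 19898.6347.
Posterior mean = (μ₀/σ₀² + n·x̄/σ²)/(1/σ₀² + n/σ²) = (σ²·μ₀ + σ₀²·n·x̄)/(σ² + n·σ₀²) = (1142.44·392.53 + 6252.0649·1134.84)/19898.6347 = 7543535.304316/19898.6347 = 379.0981.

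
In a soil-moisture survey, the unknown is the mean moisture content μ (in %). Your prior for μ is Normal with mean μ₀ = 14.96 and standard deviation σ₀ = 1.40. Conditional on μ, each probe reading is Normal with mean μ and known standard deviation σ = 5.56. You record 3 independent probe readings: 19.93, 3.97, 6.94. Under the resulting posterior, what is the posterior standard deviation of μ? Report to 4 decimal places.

For Normal data with known variance σ², a Normal(μ₀, σ₀²) prior on μ is conjugate. Posterior precision = 1/σ₀² + n/σ²; posterior mean is the precision-weighted average of μ₀ and x̄.
σ₀² = 1.40² = 1.96, σ² = 5.56² = 30.9136; σ² + n·σ₀² = 30.9136 + 3·1.96 = 36.7936.
Posterior precision = 1/σ₀² + n/σ² = 1/1.96 + 3/30.9136 = (σ² + n·σ₀²)/(σ₀²σ²) = 36.7936/(1.96·30.9136); posterior variance σₙ² = σ₀²σ²/(σ² + n·σ₀²) = 1.96·30.9136/36.7936 = 1.646772.
Posterior SD = √σₙ² = √(1.96·30.9136/36.7936) = 1.2833.

1.2833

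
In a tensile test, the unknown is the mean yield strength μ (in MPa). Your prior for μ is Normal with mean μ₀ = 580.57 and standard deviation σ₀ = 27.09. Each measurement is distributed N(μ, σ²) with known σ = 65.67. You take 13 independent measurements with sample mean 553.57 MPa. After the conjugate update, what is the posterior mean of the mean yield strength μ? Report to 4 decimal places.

For Normal data with known variance σ², a Normal(μ₀, σ₀²) prior on μ is conjugate. Posterior precision = 1/σ₀² + n/σ²; posterior mean is the precision-weighted average of μ₀ and x̄.
n·x̄ = 13·553.57 = 7196.41.
σ₀² = 27.09² = 733.8681, σ² = 65.67² = 4312.5489; σ² + n·σ₀² = 4312.5489 + 13·733.8681 = 13852.8342.
Posterior mean = (μ₀/σ₀² + n·x̄/σ²)/(1/σ₀² + n/σ²) = (σ²·μ₀ + σ₀²·n·x̄)/(σ² + n·σ₀²) = (4312.5489·580.57 + 733.8681·7196.41)/13852.8342 = 7784952.248394/13852.8342 = 561.9754.

561.9754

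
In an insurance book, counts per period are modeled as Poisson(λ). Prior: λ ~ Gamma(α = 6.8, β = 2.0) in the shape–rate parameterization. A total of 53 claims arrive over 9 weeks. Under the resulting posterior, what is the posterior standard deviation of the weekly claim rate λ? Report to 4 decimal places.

0.7030

With a Gamma(shape α, rate β) prior, the Poisson likelihood is conjugate: the posterior is Gamma(α + ΣXᵢ, β + n).
Posterior: Gamma(α+S, β+n) = Gamma(6.8+53, 2.0+9) = Gamma(59.8, 11.0).
SD = √α/β = √59.8/11.0 = 0.7030.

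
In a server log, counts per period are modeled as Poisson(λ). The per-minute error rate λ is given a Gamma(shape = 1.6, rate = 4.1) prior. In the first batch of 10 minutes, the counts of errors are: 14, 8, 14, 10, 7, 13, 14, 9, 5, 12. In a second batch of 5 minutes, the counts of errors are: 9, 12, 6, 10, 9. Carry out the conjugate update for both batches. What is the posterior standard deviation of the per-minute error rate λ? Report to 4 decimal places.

With a Gamma(shape α, rate β) prior, the Poisson likelihood is conjugate: the posterior is Gamma(α + ΣXᵢ, β + n).
Batch 1: sum of counts S = 106 over n = 10 minutes.
After batch 1: Gamma(α+S, β+n) = Gamma(1.6+106, 4.1+10) = Gamma(107.6, 14.1).
Batch 2: sum of counts S = 46 over n = 5 minutes.
After batch 2: Gamma(α+S, β+n) = Gamma(107.6+46, 14.1+5) = Gamma(153.6, 19.1).
SD = √α/β = √153.6/19.1 = 0.6489.

0.6489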